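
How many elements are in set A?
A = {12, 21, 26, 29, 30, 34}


Set A = {12, 21, 26, 29, 30, 34}
Listing elements: 12, 21, 26, 29, 30, 34
Counting: 6 elements
|A| = 6

6


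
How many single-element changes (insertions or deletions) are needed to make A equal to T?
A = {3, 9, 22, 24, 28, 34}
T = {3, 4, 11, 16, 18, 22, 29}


Set A = {3, 9, 22, 24, 28, 34}
Set T = {3, 4, 11, 16, 18, 22, 29}
Elements to remove from A (in A, not in T): {9, 24, 28, 34} → 4 removals
Elements to add to A (in T, not in A): {4, 11, 16, 18, 29} → 5 additions
Total edits = 4 + 5 = 9

9


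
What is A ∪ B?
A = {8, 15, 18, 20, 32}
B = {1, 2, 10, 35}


Set A = {8, 15, 18, 20, 32}
Set B = {1, 2, 10, 35}
A ∪ B includes all elements in either set.
Elements from A: {8, 15, 18, 20, 32}
Elements from B not already included: {1, 2, 10, 35}
A ∪ B = {1, 2, 8, 10, 15, 18, 20, 32, 35}

{1, 2, 8, 10, 15, 18, 20, 32, 35}


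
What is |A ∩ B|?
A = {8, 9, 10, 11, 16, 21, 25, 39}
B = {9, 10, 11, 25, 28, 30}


Set A = {8, 9, 10, 11, 16, 21, 25, 39}
Set B = {9, 10, 11, 25, 28, 30}
A ∩ B = {9, 10, 11, 25}
|A ∩ B| = 4

4


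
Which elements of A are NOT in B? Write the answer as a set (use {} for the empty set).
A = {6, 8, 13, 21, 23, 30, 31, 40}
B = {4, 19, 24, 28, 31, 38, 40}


Set A = {6, 8, 13, 21, 23, 30, 31, 40}
Set B = {4, 19, 24, 28, 31, 38, 40}
Check each element of A against B:
6 ∉ B (include), 8 ∉ B (include), 13 ∉ B (include), 21 ∉ B (include), 23 ∉ B (include), 30 ∉ B (include), 31 ∈ B, 40 ∈ B
Elements of A not in B: {6, 8, 13, 21, 23, 30}

{6, 8, 13, 21, 23, 30}


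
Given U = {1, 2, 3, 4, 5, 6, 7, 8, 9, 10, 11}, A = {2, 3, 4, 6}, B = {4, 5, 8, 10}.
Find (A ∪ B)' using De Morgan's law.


U = {1, 2, 3, 4, 5, 6, 7, 8, 9, 10, 11}
A = {2, 3, 4, 6}, B = {4, 5, 8, 10}
A ∪ B = {2, 3, 4, 5, 6, 8, 10}
(A ∪ B)' = U \ (A ∪ B) = {1, 7, 9, 11}
Verification via A' ∩ B': A' = {1, 5, 7, 8, 9, 10, 11}, B' = {1, 2, 3, 6, 7, 9, 11}
A' ∩ B' = {1, 7, 9, 11} ✓

{1, 7, 9, 11}


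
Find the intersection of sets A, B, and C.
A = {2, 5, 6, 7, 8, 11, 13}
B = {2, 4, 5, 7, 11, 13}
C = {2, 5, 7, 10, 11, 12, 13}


Set A = {2, 5, 6, 7, 8, 11, 13}
Set B = {2, 4, 5, 7, 11, 13}
Set C = {2, 5, 7, 10, 11, 12, 13}
First, A ∩ B = {2, 5, 7, 11, 13}
Then, (A ∩ B) ∩ C = {2, 5, 7, 11, 13}

{2, 5, 7, 11, 13}


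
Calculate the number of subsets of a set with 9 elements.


The set has 9 elements.
The power set contains all possible subsets.
|P(A)| = 2^|A| = 2^9 = 512

512


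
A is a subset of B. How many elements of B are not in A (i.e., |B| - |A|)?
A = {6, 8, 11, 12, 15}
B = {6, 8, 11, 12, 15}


Set A = {6, 8, 11, 12, 15}, |A| = 5
Set B = {6, 8, 11, 12, 15}, |B| = 5
Since A ⊆ B: B \ A = {}
|B| - |A| = 5 - 5 = 0

0


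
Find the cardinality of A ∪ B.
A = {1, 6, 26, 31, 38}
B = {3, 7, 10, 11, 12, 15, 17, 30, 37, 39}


Set A = {1, 6, 26, 31, 38}, |A| = 5
Set B = {3, 7, 10, 11, 12, 15, 17, 30, 37, 39}, |B| = 10
A ∩ B = {}, |A ∩ B| = 0
|A ∪ B| = |A| + |B| - |A ∩ B| = 5 + 10 - 0 = 15

15


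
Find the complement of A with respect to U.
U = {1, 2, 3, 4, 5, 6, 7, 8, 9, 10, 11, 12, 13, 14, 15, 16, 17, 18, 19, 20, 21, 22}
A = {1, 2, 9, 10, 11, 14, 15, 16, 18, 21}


Universal set U = {1, 2, 3, 4, 5, 6, 7, 8, 9, 10, 11, 12, 13, 14, 15, 16, 17, 18, 19, 20, 21, 22}
Set A = {1, 2, 9, 10, 11, 14, 15, 16, 18, 21}
A' = U \ A = elements in U but not in A
Checking each element of U:
1 (in A, exclude), 2 (in A, exclude), 3 (not in A, include), 4 (not in A, include), 5 (not in A, include), 6 (not in A, include), 7 (not in A, include), 8 (not in A, include), 9 (in A, exclude), 10 (in A, exclude), 11 (in A, exclude), 12 (not in A, include), 13 (not in A, include), 14 (in A, exclude), 15 (in A, exclude), 16 (in A, exclude), 17 (not in A, include), 18 (in A, exclude), 19 (not in A, include), 20 (not in A, include), 21 (in A, exclude), 22 (not in A, include)
A' = {3, 4, 5, 6, 7, 8, 12, 13, 17, 19, 20, 22}

{3, 4, 5, 6, 7, 8, 12, 13, 17, 19, 20, 22}


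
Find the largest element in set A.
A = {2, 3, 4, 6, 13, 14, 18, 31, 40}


Set A = {2, 3, 4, 6, 13, 14, 18, 31, 40}
Elements in ascending order: 2, 3, 4, 6, 13, 14, 18, 31, 40
The largest element is 40.

40


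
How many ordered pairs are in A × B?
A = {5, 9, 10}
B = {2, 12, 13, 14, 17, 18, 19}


Set A = {5, 9, 10} has 3 elements.
Set B = {2, 12, 13, 14, 17, 18, 19} has 7 elements.
|A × B| = |A| × |B| = 3 × 7 = 21

21


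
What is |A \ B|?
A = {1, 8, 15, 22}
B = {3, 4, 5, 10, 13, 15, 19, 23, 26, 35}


Set A = {1, 8, 15, 22}
Set B = {3, 4, 5, 10, 13, 15, 19, 23, 26, 35}
A \ B = {1, 8, 22}
|A \ B| = 3

3


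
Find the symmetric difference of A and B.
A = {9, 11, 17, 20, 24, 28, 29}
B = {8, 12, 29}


Set A = {9, 11, 17, 20, 24, 28, 29}
Set B = {8, 12, 29}
A △ B = (A \ B) ∪ (B \ A)
Elements in A but not B: {9, 11, 17, 20, 24, 28}
Elements in B but not A: {8, 12}
A △ B = {8, 9, 11, 12, 17, 20, 24, 28}

{8, 9, 11, 12, 17, 20, 24, 28}


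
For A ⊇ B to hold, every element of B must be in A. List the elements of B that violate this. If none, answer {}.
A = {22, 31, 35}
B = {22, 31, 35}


Set A = {22, 31, 35}
Set B = {22, 31, 35}
Check each element of B against A:
22 ∈ A, 31 ∈ A, 35 ∈ A
Elements of B not in A: {}

{}


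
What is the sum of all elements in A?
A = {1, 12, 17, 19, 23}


Set A = {1, 12, 17, 19, 23}
Sum = 1 + 12 + 17 + 19 + 23 = 72

72


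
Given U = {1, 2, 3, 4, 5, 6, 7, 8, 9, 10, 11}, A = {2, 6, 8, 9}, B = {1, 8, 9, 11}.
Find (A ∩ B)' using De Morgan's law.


U = {1, 2, 3, 4, 5, 6, 7, 8, 9, 10, 11}
A = {2, 6, 8, 9}, B = {1, 8, 9, 11}
A ∩ B = {8, 9}
(A ∩ B)' = U \ (A ∩ B) = {1, 2, 3, 4, 5, 6, 7, 10, 11}
Verification via A' ∪ B': A' = {1, 3, 4, 5, 7, 10, 11}, B' = {2, 3, 4, 5, 6, 7, 10}
A' ∪ B' = {1, 2, 3, 4, 5, 6, 7, 10, 11} ✓

{1, 2, 3, 4, 5, 6, 7, 10, 11}


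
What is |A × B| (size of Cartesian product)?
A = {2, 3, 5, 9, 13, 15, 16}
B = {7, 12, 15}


Set A = {2, 3, 5, 9, 13, 15, 16} has 7 elements.
Set B = {7, 12, 15} has 3 elements.
|A × B| = |A| × |B| = 7 × 3 = 21

21


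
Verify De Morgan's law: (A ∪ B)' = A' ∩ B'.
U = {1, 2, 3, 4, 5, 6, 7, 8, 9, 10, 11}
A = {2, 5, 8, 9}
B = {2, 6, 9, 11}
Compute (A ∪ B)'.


U = {1, 2, 3, 4, 5, 6, 7, 8, 9, 10, 11}
A = {2, 5, 8, 9}, B = {2, 6, 9, 11}
A ∪ B = {2, 5, 6, 8, 9, 11}
(A ∪ B)' = U \ (A ∪ B) = {1, 3, 4, 7, 10}
Verification via A' ∩ B': A' = {1, 3, 4, 6, 7, 10, 11}, B' = {1, 3, 4, 5, 7, 8, 10}
A' ∩ B' = {1, 3, 4, 7, 10} ✓

{1, 3, 4, 7, 10}


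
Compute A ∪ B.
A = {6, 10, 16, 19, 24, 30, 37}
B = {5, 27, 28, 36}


Set A = {6, 10, 16, 19, 24, 30, 37}
Set B = {5, 27, 28, 36}
A ∪ B includes all elements in either set.
Elements from A: {6, 10, 16, 19, 24, 30, 37}
Elements from B not already included: {5, 27, 28, 36}
A ∪ B = {5, 6, 10, 16, 19, 24, 27, 28, 30, 36, 37}

{5, 6, 10, 16, 19, 24, 27, 28, 30, 36, 37}


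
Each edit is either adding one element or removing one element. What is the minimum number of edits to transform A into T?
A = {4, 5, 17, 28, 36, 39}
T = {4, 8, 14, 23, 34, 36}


Set A = {4, 5, 17, 28, 36, 39}
Set T = {4, 8, 14, 23, 34, 36}
Elements to remove from A (in A, not in T): {5, 17, 28, 39} → 4 removals
Elements to add to A (in T, not in A): {8, 14, 23, 34} → 4 additions
Total edits = 4 + 4 = 8

8


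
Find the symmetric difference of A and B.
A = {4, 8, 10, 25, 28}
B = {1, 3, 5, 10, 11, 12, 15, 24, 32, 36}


Set A = {4, 8, 10, 25, 28}
Set B = {1, 3, 5, 10, 11, 12, 15, 24, 32, 36}
A △ B = (A \ B) ∪ (B \ A)
Elements in A but not B: {4, 8, 25, 28}
Elements in B but not A: {1, 3, 5, 11, 12, 15, 24, 32, 36}
A △ B = {1, 3, 4, 5, 8, 11, 12, 15, 24, 25, 28, 32, 36}

{1, 3, 4, 5, 8, 11, 12, 15, 24, 25, 28, 32, 36}


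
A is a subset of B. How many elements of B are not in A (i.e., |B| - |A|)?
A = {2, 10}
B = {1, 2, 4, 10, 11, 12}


Set A = {2, 10}, |A| = 2
Set B = {1, 2, 4, 10, 11, 12}, |B| = 6
Since A ⊆ B: B \ A = {1, 4, 11, 12}
|B| - |A| = 6 - 2 = 4

4


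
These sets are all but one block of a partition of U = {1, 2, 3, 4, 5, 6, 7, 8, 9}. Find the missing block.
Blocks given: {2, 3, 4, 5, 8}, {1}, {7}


U = {1, 2, 3, 4, 5, 6, 7, 8, 9}
Shown blocks: {2, 3, 4, 5, 8}, {1}, {7}
A partition's blocks are pairwise disjoint and cover U, so the missing block = U \ (union of shown blocks).
Union of shown blocks: {1, 2, 3, 4, 5, 7, 8}
Missing block = U \ (union) = {6, 9}

{6, 9}


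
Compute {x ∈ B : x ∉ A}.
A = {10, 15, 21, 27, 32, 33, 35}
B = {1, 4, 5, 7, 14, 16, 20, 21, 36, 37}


Set A = {10, 15, 21, 27, 32, 33, 35}
Set B = {1, 4, 5, 7, 14, 16, 20, 21, 36, 37}
Check each element of B against A:
1 ∉ A (include), 4 ∉ A (include), 5 ∉ A (include), 7 ∉ A (include), 14 ∉ A (include), 16 ∉ A (include), 20 ∉ A (include), 21 ∈ A, 36 ∉ A (include), 37 ∉ A (include)
Elements of B not in A: {1, 4, 5, 7, 14, 16, 20, 36, 37}

{1, 4, 5, 7, 14, 16, 20, 36, 37}


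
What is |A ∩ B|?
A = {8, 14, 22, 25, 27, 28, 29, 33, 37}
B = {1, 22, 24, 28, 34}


Set A = {8, 14, 22, 25, 27, 28, 29, 33, 37}
Set B = {1, 22, 24, 28, 34}
A ∩ B = {22, 28}
|A ∩ B| = 2

2


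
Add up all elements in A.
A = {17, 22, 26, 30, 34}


Set A = {17, 22, 26, 30, 34}
Sum = 17 + 22 + 26 + 30 + 34 = 129

129


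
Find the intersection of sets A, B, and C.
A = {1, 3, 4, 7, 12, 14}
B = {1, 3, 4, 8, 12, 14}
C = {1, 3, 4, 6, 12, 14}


Set A = {1, 3, 4, 7, 12, 14}
Set B = {1, 3, 4, 8, 12, 14}
Set C = {1, 3, 4, 6, 12, 14}
First, A ∩ B = {1, 3, 4, 12, 14}
Then, (A ∩ B) ∩ C = {1, 3, 4, 12, 14}

{1, 3, 4, 12, 14}


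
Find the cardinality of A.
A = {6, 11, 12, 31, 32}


Set A = {6, 11, 12, 31, 32}
Listing elements: 6, 11, 12, 31, 32
Counting: 5 elements
|A| = 5

5


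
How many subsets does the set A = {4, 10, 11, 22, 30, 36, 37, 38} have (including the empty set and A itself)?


Set A = {4, 10, 11, 22, 30, 36, 37, 38}
|A| = 8
The power set P(A) contains all subsets of A.
|P(A)| = 2^|A| = 2^8 = 256

256


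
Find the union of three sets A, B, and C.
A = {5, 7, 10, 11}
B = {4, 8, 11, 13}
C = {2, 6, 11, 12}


Set A = {5, 7, 10, 11}
Set B = {4, 8, 11, 13}
Set C = {2, 6, 11, 12}
First, A ∪ B = {4, 5, 7, 8, 10, 11, 13}
Then, (A ∪ B) ∪ C = {2, 4, 5, 6, 7, 8, 10, 11, 12, 13}

{2, 4, 5, 6, 7, 8, 10, 11, 12, 13}


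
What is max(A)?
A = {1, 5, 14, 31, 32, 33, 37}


Set A = {1, 5, 14, 31, 32, 33, 37}
Elements in ascending order: 1, 5, 14, 31, 32, 33, 37
The largest element is 37.

37


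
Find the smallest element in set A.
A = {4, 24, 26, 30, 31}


Set A = {4, 24, 26, 30, 31}
Elements in ascending order: 4, 24, 26, 30, 31
The smallest element is 4.

4


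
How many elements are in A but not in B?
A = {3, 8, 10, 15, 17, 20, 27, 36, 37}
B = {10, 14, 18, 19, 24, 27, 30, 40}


Set A = {3, 8, 10, 15, 17, 20, 27, 36, 37}
Set B = {10, 14, 18, 19, 24, 27, 30, 40}
A \ B = {3, 8, 15, 17, 20, 36, 37}
|A \ B| = 7

7


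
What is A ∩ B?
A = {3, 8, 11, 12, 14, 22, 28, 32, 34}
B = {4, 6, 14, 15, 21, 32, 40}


Set A = {3, 8, 11, 12, 14, 22, 28, 32, 34}
Set B = {4, 6, 14, 15, 21, 32, 40}
A ∩ B includes only elements in both sets.
Check each element of A against B:
3 ✗, 8 ✗, 11 ✗, 12 ✗, 14 ✓, 22 ✗, 28 ✗, 32 ✓, 34 ✗
A ∩ B = {14, 32}

{14, 32}


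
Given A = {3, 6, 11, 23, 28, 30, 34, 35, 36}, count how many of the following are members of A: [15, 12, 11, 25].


Set A = {3, 6, 11, 23, 28, 30, 34, 35, 36}
Candidates: [15, 12, 11, 25]
Check each candidate:
15 ∉ A, 12 ∉ A, 11 ∈ A, 25 ∉ A
Count of candidates in A: 1

1


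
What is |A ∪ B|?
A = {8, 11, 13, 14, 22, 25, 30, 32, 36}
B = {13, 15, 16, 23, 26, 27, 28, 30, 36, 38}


Set A = {8, 11, 13, 14, 22, 25, 30, 32, 36}, |A| = 9
Set B = {13, 15, 16, 23, 26, 27, 28, 30, 36, 38}, |B| = 10
A ∩ B = {13, 30, 36}, |A ∩ B| = 3
|A ∪ B| = |A| + |B| - |A ∩ B| = 9 + 10 - 3 = 16

16


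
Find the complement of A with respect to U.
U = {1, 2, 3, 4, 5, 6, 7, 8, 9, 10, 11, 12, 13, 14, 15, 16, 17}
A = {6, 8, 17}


Universal set U = {1, 2, 3, 4, 5, 6, 7, 8, 9, 10, 11, 12, 13, 14, 15, 16, 17}
Set A = {6, 8, 17}
A' = U \ A = elements in U but not in A
Checking each element of U:
1 (not in A, include), 2 (not in A, include), 3 (not in A, include), 4 (not in A, include), 5 (not in A, include), 6 (in A, exclude), 7 (not in A, include), 8 (in A, exclude), 9 (not in A, include), 10 (not in A, include), 11 (not in A, include), 12 (not in A, include), 13 (not in A, include), 14 (not in A, include), 15 (not in A, include), 16 (not in A, include), 17 (in A, exclude)
A' = {1, 2, 3, 4, 5, 7, 9, 10, 11, 12, 13, 14, 15, 16}

{1, 2, 3, 4, 5, 7, 9, 10, 11, 12, 13, 14, 15, 16}


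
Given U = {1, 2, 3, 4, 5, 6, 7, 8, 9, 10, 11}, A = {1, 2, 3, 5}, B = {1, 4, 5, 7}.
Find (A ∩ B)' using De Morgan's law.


U = {1, 2, 3, 4, 5, 6, 7, 8, 9, 10, 11}
A = {1, 2, 3, 5}, B = {1, 4, 5, 7}
A ∩ B = {1, 5}
(A ∩ B)' = U \ (A ∩ B) = {2, 3, 4, 6, 7, 8, 9, 10, 11}
Verification via A' ∪ B': A' = {4, 6, 7, 8, 9, 10, 11}, B' = {2, 3, 6, 8, 9, 10, 11}
A' ∪ B' = {2, 3, 4, 6, 7, 8, 9, 10, 11} ✓

{2, 3, 4, 6, 7, 8, 9, 10, 11}


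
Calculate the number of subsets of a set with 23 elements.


The set has 23 elements.
The power set contains all possible subsets.
|P(A)| = 2^|A| = 2^23 = 8388608

8388608


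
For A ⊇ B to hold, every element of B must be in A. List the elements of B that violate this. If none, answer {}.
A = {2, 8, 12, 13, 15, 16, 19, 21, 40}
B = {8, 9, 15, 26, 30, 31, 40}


Set A = {2, 8, 12, 13, 15, 16, 19, 21, 40}
Set B = {8, 9, 15, 26, 30, 31, 40}
Check each element of B against A:
8 ∈ A, 9 ∉ A (include), 15 ∈ A, 26 ∉ A (include), 30 ∉ A (include), 31 ∉ A (include), 40 ∈ A
Elements of B not in A: {9, 26, 30, 31}

{9, 26, 30, 31}


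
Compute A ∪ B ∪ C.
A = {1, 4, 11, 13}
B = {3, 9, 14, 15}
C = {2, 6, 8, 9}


Set A = {1, 4, 11, 13}
Set B = {3, 9, 14, 15}
Set C = {2, 6, 8, 9}
First, A ∪ B = {1, 3, 4, 9, 11, 13, 14, 15}
Then, (A ∪ B) ∪ C = {1, 2, 3, 4, 6, 8, 9, 11, 13, 14, 15}

{1, 2, 3, 4, 6, 8, 9, 11, 13, 14, 15}


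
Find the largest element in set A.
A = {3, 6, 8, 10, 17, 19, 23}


Set A = {3, 6, 8, 10, 17, 19, 23}
Elements in ascending order: 3, 6, 8, 10, 17, 19, 23
The largest element is 23.

23


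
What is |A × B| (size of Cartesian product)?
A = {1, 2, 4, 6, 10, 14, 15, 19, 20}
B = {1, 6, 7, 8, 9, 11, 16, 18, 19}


Set A = {1, 2, 4, 6, 10, 14, 15, 19, 20} has 9 elements.
Set B = {1, 6, 7, 8, 9, 11, 16, 18, 19} has 9 elements.
|A × B| = |A| × |B| = 9 × 9 = 81

81


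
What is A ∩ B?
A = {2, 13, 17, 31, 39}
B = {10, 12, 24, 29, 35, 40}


Set A = {2, 13, 17, 31, 39}
Set B = {10, 12, 24, 29, 35, 40}
A ∩ B includes only elements in both sets.
Check each element of A against B:
2 ✗, 13 ✗, 17 ✗, 31 ✗, 39 ✗
A ∩ B = {}

{}


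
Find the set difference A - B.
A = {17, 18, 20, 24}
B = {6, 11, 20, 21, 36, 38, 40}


Set A = {17, 18, 20, 24}
Set B = {6, 11, 20, 21, 36, 38, 40}
A \ B includes elements in A that are not in B.
Check each element of A:
17 (not in B, keep), 18 (not in B, keep), 20 (in B, remove), 24 (not in B, keep)
A \ B = {17, 18, 24}

{17, 18, 24}


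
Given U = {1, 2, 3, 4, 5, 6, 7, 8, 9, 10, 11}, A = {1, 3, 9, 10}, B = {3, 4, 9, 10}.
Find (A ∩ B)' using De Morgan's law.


U = {1, 2, 3, 4, 5, 6, 7, 8, 9, 10, 11}
A = {1, 3, 9, 10}, B = {3, 4, 9, 10}
A ∩ B = {3, 9, 10}
(A ∩ B)' = U \ (A ∩ B) = {1, 2, 4, 5, 6, 7, 8, 11}
Verification via A' ∪ B': A' = {2, 4, 5, 6, 7, 8, 11}, B' = {1, 2, 5, 6, 7, 8, 11}
A' ∪ B' = {1, 2, 4, 5, 6, 7, 8, 11} ✓

{1, 2, 4, 5, 6, 7, 8, 11}


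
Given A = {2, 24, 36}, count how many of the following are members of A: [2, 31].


Set A = {2, 24, 36}
Candidates: [2, 31]
Check each candidate:
2 ∈ A, 31 ∉ A
Count of candidates in A: 1

1


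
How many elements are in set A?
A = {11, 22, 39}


Set A = {11, 22, 39}
Listing elements: 11, 22, 39
Counting: 3 elements
|A| = 3

3


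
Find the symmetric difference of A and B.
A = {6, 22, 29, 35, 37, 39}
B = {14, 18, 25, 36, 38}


Set A = {6, 22, 29, 35, 37, 39}
Set B = {14, 18, 25, 36, 38}
A △ B = (A \ B) ∪ (B \ A)
Elements in A but not B: {6, 22, 29, 35, 37, 39}
Elements in B but not A: {14, 18, 25, 36, 38}
A △ B = {6, 14, 18, 22, 25, 29, 35, 36, 37, 38, 39}

{6, 14, 18, 22, 25, 29, 35, 36, 37, 38, 39}


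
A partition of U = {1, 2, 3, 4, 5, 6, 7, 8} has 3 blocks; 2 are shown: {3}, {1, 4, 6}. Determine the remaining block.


U = {1, 2, 3, 4, 5, 6, 7, 8}
Shown blocks: {3}, {1, 4, 6}
A partition's blocks are pairwise disjoint and cover U, so the missing block = U \ (union of shown blocks).
Union of shown blocks: {1, 3, 4, 6}
Missing block = U \ (union) = {2, 5, 7, 8}

{2, 5, 7, 8}


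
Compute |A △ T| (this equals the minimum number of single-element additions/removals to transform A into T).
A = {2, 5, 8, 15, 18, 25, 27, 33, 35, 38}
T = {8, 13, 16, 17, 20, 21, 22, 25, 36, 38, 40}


Set A = {2, 5, 8, 15, 18, 25, 27, 33, 35, 38}
Set T = {8, 13, 16, 17, 20, 21, 22, 25, 36, 38, 40}
Elements to remove from A (in A, not in T): {2, 5, 15, 18, 27, 33, 35} → 7 removals
Elements to add to A (in T, not in A): {13, 16, 17, 20, 21, 22, 36, 40} → 8 additions
Total edits = 7 + 8 = 15

15


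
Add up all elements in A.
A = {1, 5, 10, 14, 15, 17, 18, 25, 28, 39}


Set A = {1, 5, 10, 14, 15, 17, 18, 25, 28, 39}
Sum = 1 + 5 + 10 + 14 + 15 + 17 + 18 + 25 + 28 + 39 = 172

172


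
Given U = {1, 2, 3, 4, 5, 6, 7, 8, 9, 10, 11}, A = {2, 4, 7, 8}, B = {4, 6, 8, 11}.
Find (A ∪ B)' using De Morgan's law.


U = {1, 2, 3, 4, 5, 6, 7, 8, 9, 10, 11}
A = {2, 4, 7, 8}, B = {4, 6, 8, 11}
A ∪ B = {2, 4, 6, 7, 8, 11}
(A ∪ B)' = U \ (A ∪ B) = {1, 3, 5, 9, 10}
Verification via A' ∩ B': A' = {1, 3, 5, 6, 9, 10, 11}, B' = {1, 2, 3, 5, 7, 9, 10}
A' ∩ B' = {1, 3, 5, 9, 10} ✓

{1, 3, 5, 9, 10}


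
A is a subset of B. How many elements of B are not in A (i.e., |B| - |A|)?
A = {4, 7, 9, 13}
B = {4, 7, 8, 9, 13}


Set A = {4, 7, 9, 13}, |A| = 4
Set B = {4, 7, 8, 9, 13}, |B| = 5
Since A ⊆ B: B \ A = {8}
|B| - |A| = 5 - 4 = 1

1


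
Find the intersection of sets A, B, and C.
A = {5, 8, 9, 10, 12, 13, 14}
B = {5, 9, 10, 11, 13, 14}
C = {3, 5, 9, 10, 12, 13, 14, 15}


Set A = {5, 8, 9, 10, 12, 13, 14}
Set B = {5, 9, 10, 11, 13, 14}
Set C = {3, 5, 9, 10, 12, 13, 14, 15}
First, A ∩ B = {5, 9, 10, 13, 14}
Then, (A ∩ B) ∩ C = {5, 9, 10, 13, 14}

{5, 9, 10, 13, 14}


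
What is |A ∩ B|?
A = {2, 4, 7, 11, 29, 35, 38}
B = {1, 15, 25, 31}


Set A = {2, 4, 7, 11, 29, 35, 38}
Set B = {1, 15, 25, 31}
A ∩ B = {}
|A ∩ B| = 0

0


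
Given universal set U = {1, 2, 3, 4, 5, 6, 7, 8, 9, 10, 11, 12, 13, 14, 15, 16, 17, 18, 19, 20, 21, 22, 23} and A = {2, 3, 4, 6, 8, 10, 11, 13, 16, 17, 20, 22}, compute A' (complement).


Universal set U = {1, 2, 3, 4, 5, 6, 7, 8, 9, 10, 11, 12, 13, 14, 15, 16, 17, 18, 19, 20, 21, 22, 23}
Set A = {2, 3, 4, 6, 8, 10, 11, 13, 16, 17, 20, 22}
A' = U \ A = elements in U but not in A
Checking each element of U:
1 (not in A, include), 2 (in A, exclude), 3 (in A, exclude), 4 (in A, exclude), 5 (not in A, include), 6 (in A, exclude), 7 (not in A, include), 8 (in A, exclude), 9 (not in A, include), 10 (in A, exclude), 11 (in A, exclude), 12 (not in A, include), 13 (in A, exclude), 14 (not in A, include), 15 (not in A, include), 16 (in A, exclude), 17 (in A, exclude), 18 (not in A, include), 19 (not in A, include), 20 (in A, exclude), 21 (not in A, include), 22 (in A, exclude), 23 (not in A, include)
A' = {1, 5, 7, 9, 12, 14, 15, 18, 19, 21, 23}

{1, 5, 7, 9, 12, 14, 15, 18, 19, 21, 23}


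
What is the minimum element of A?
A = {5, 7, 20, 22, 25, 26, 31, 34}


Set A = {5, 7, 20, 22, 25, 26, 31, 34}
Elements in ascending order: 5, 7, 20, 22, 25, 26, 31, 34
The smallest element is 5.

5


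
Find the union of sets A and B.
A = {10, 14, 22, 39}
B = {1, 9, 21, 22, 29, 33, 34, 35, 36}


Set A = {10, 14, 22, 39}
Set B = {1, 9, 21, 22, 29, 33, 34, 35, 36}
A ∪ B includes all elements in either set.
Elements from A: {10, 14, 22, 39}
Elements from B not already included: {1, 9, 21, 29, 33, 34, 35, 36}
A ∪ B = {1, 9, 10, 14, 21, 22, 29, 33, 34, 35, 36, 39}

{1, 9, 10, 14, 21, 22, 29, 33, 34, 35, 36, 39}


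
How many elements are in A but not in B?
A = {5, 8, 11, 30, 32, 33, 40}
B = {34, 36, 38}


Set A = {5, 8, 11, 30, 32, 33, 40}
Set B = {34, 36, 38}
A \ B = {5, 8, 11, 30, 32, 33, 40}
|A \ B| = 7

7


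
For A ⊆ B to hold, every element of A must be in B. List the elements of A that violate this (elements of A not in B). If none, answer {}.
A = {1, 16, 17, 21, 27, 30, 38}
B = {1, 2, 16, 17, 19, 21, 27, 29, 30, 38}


Set A = {1, 16, 17, 21, 27, 30, 38}
Set B = {1, 2, 16, 17, 19, 21, 27, 29, 30, 38}
Check each element of A against B:
1 ∈ B, 16 ∈ B, 17 ∈ B, 21 ∈ B, 27 ∈ B, 30 ∈ B, 38 ∈ B
Elements of A not in B: {}

{}


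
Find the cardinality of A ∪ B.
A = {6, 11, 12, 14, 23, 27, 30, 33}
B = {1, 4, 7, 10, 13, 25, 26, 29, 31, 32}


Set A = {6, 11, 12, 14, 23, 27, 30, 33}, |A| = 8
Set B = {1, 4, 7, 10, 13, 25, 26, 29, 31, 32}, |B| = 10
A ∩ B = {}, |A ∩ B| = 0
|A ∪ B| = |A| + |B| - |A ∩ B| = 8 + 10 - 0 = 18

18


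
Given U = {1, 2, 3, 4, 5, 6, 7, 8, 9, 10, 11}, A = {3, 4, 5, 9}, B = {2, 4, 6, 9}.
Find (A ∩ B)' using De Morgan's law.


U = {1, 2, 3, 4, 5, 6, 7, 8, 9, 10, 11}
A = {3, 4, 5, 9}, B = {2, 4, 6, 9}
A ∩ B = {4, 9}
(A ∩ B)' = U \ (A ∩ B) = {1, 2, 3, 5, 6, 7, 8, 10, 11}
Verification via A' ∪ B': A' = {1, 2, 6, 7, 8, 10, 11}, B' = {1, 3, 5, 7, 8, 10, 11}
A' ∪ B' = {1, 2, 3, 5, 6, 7, 8, 10, 11} ✓

{1, 2, 3, 5, 6, 7, 8, 10, 11}


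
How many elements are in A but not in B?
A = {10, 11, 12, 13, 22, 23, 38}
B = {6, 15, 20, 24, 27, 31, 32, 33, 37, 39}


Set A = {10, 11, 12, 13, 22, 23, 38}
Set B = {6, 15, 20, 24, 27, 31, 32, 33, 37, 39}
A \ B = {10, 11, 12, 13, 22, 23, 38}
|A \ B| = 7

7


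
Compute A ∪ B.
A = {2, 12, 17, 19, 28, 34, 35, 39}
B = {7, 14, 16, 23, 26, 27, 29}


Set A = {2, 12, 17, 19, 28, 34, 35, 39}
Set B = {7, 14, 16, 23, 26, 27, 29}
A ∪ B includes all elements in either set.
Elements from A: {2, 12, 17, 19, 28, 34, 35, 39}
Elements from B not already included: {7, 14, 16, 23, 26, 27, 29}
A ∪ B = {2, 7, 12, 14, 16, 17, 19, 23, 26, 27, 28, 29, 34, 35, 39}

{2, 7, 12, 14, 16, 17, 19, 23, 26, 27, 28, 29, 34, 35, 39}


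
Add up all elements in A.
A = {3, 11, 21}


Set A = {3, 11, 21}
Sum = 3 + 11 + 21 = 35

35


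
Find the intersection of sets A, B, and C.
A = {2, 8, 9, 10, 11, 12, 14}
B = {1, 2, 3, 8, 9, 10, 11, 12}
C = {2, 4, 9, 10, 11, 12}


Set A = {2, 8, 9, 10, 11, 12, 14}
Set B = {1, 2, 3, 8, 9, 10, 11, 12}
Set C = {2, 4, 9, 10, 11, 12}
First, A ∩ B = {2, 8, 9, 10, 11, 12}
Then, (A ∩ B) ∩ C = {2, 9, 10, 11, 12}

{2, 9, 10, 11, 12}


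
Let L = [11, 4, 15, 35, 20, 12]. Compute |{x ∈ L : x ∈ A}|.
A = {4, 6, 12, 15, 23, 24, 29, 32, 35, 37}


Set A = {4, 6, 12, 15, 23, 24, 29, 32, 35, 37}
Candidates: [11, 4, 15, 35, 20, 12]
Check each candidate:
11 ∉ A, 4 ∈ A, 15 ∈ A, 35 ∈ A, 20 ∉ A, 12 ∈ A
Count of candidates in A: 4

4


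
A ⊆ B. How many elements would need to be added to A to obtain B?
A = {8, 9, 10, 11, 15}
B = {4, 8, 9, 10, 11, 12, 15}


Set A = {8, 9, 10, 11, 15}, |A| = 5
Set B = {4, 8, 9, 10, 11, 12, 15}, |B| = 7
Since A ⊆ B: B \ A = {4, 12}
|B| - |A| = 7 - 5 = 2

2


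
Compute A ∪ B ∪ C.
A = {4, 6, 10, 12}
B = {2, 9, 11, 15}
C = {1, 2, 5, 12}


Set A = {4, 6, 10, 12}
Set B = {2, 9, 11, 15}
Set C = {1, 2, 5, 12}
First, A ∪ B = {2, 4, 6, 9, 10, 11, 12, 15}
Then, (A ∪ B) ∪ C = {1, 2, 4, 5, 6, 9, 10, 11, 12, 15}

{1, 2, 4, 5, 6, 9, 10, 11, 12, 15}


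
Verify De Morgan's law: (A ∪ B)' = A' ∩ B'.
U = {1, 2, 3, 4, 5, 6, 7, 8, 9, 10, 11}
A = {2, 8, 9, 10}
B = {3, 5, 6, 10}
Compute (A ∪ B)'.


U = {1, 2, 3, 4, 5, 6, 7, 8, 9, 10, 11}
A = {2, 8, 9, 10}, B = {3, 5, 6, 10}
A ∪ B = {2, 3, 5, 6, 8, 9, 10}
(A ∪ B)' = U \ (A ∪ B) = {1, 4, 7, 11}
Verification via A' ∩ B': A' = {1, 3, 4, 5, 6, 7, 11}, B' = {1, 2, 4, 7, 8, 9, 11}
A' ∩ B' = {1, 4, 7, 11} ✓

{1, 4, 7, 11}


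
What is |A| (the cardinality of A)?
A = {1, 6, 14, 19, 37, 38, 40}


Set A = {1, 6, 14, 19, 37, 38, 40}
Listing elements: 1, 6, 14, 19, 37, 38, 40
Counting: 7 elements
|A| = 7

7


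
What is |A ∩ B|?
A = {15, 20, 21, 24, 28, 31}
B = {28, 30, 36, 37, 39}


Set A = {15, 20, 21, 24, 28, 31}
Set B = {28, 30, 36, 37, 39}
A ∩ B = {28}
|A ∩ B| = 1

1


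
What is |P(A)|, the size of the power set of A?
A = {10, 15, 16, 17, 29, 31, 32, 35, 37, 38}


Set A = {10, 15, 16, 17, 29, 31, 32, 35, 37, 38}
|A| = 10
The power set P(A) contains all subsets of A.
|P(A)| = 2^|A| = 2^10 = 1024

1024


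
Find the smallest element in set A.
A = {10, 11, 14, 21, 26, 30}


Set A = {10, 11, 14, 21, 26, 30}
Elements in ascending order: 10, 11, 14, 21, 26, 30
The smallest element is 10.

10


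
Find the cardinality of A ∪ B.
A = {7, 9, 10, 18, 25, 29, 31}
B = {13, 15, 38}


Set A = {7, 9, 10, 18, 25, 29, 31}, |A| = 7
Set B = {13, 15, 38}, |B| = 3
A ∩ B = {}, |A ∩ B| = 0
|A ∪ B| = |A| + |B| - |A ∩ B| = 7 + 3 - 0 = 10

10


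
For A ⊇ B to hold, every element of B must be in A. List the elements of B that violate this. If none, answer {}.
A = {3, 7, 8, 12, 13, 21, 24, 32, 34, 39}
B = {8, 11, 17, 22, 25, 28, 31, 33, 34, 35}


Set A = {3, 7, 8, 12, 13, 21, 24, 32, 34, 39}
Set B = {8, 11, 17, 22, 25, 28, 31, 33, 34, 35}
Check each element of B against A:
8 ∈ A, 11 ∉ A (include), 17 ∉ A (include), 22 ∉ A (include), 25 ∉ A (include), 28 ∉ A (include), 31 ∉ A (include), 33 ∉ A (include), 34 ∈ A, 35 ∉ A (include)
Elements of B not in A: {11, 17, 22, 25, 28, 31, 33, 35}

{11, 17, 22, 25, 28, 31, 33, 35}


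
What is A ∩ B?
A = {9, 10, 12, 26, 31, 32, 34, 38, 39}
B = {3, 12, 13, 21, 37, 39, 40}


Set A = {9, 10, 12, 26, 31, 32, 34, 38, 39}
Set B = {3, 12, 13, 21, 37, 39, 40}
A ∩ B includes only elements in both sets.
Check each element of A against B:
9 ✗, 10 ✗, 12 ✓, 26 ✗, 31 ✗, 32 ✗, 34 ✗, 38 ✗, 39 ✓
A ∩ B = {12, 39}

{12, 39}


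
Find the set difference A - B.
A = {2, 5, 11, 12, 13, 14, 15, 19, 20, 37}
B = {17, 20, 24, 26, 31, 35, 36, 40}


Set A = {2, 5, 11, 12, 13, 14, 15, 19, 20, 37}
Set B = {17, 20, 24, 26, 31, 35, 36, 40}
A \ B includes elements in A that are not in B.
Check each element of A:
2 (not in B, keep), 5 (not in B, keep), 11 (not in B, keep), 12 (not in B, keep), 13 (not in B, keep), 14 (not in B, keep), 15 (not in B, keep), 19 (not in B, keep), 20 (in B, remove), 37 (not in B, keep)
A \ B = {2, 5, 11, 12, 13, 14, 15, 19, 37}

{2, 5, 11, 12, 13, 14, 15, 19, 37}


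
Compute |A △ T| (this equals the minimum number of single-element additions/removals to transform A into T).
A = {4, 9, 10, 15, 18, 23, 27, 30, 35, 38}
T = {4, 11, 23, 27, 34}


Set A = {4, 9, 10, 15, 18, 23, 27, 30, 35, 38}
Set T = {4, 11, 23, 27, 34}
Elements to remove from A (in A, not in T): {9, 10, 15, 18, 30, 35, 38} → 7 removals
Elements to add to A (in T, not in A): {11, 34} → 2 additions
Total edits = 7 + 2 = 9

9


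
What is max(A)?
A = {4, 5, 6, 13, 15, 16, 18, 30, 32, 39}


Set A = {4, 5, 6, 13, 15, 16, 18, 30, 32, 39}
Elements in ascending order: 4, 5, 6, 13, 15, 16, 18, 30, 32, 39
The largest element is 39.

39


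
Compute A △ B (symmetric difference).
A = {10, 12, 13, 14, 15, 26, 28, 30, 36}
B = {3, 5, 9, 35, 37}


Set A = {10, 12, 13, 14, 15, 26, 28, 30, 36}
Set B = {3, 5, 9, 35, 37}
A △ B = (A \ B) ∪ (B \ A)
Elements in A but not B: {10, 12, 13, 14, 15, 26, 28, 30, 36}
Elements in B but not A: {3, 5, 9, 35, 37}
A △ B = {3, 5, 9, 10, 12, 13, 14, 15, 26, 28, 30, 35, 36, 37}

{3, 5, 9, 10, 12, 13, 14, 15, 26, 28, 30, 35, 36, 37}


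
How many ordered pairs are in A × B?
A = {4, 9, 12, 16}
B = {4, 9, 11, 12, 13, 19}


Set A = {4, 9, 12, 16} has 4 elements.
Set B = {4, 9, 11, 12, 13, 19} has 6 elements.
|A × B| = |A| × |B| = 4 × 6 = 24

24


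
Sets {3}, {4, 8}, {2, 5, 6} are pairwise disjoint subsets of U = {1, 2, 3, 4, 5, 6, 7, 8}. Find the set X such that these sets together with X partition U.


U = {1, 2, 3, 4, 5, 6, 7, 8}
Shown blocks: {3}, {4, 8}, {2, 5, 6}
A partition's blocks are pairwise disjoint and cover U, so the missing block = U \ (union of shown blocks).
Union of shown blocks: {2, 3, 4, 5, 6, 8}
Missing block = U \ (union) = {1, 7}

{1, 7}


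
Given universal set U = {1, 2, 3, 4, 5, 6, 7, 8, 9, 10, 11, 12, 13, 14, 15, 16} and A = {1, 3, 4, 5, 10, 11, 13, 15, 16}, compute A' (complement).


Universal set U = {1, 2, 3, 4, 5, 6, 7, 8, 9, 10, 11, 12, 13, 14, 15, 16}
Set A = {1, 3, 4, 5, 10, 11, 13, 15, 16}
A' = U \ A = elements in U but not in A
Checking each element of U:
1 (in A, exclude), 2 (not in A, include), 3 (in A, exclude), 4 (in A, exclude), 5 (in A, exclude), 6 (not in A, include), 7 (not in A, include), 8 (not in A, include), 9 (not in A, include), 10 (in A, exclude), 11 (in A, exclude), 12 (not in A, include), 13 (in A, exclude), 14 (not in A, include), 15 (in A, exclude), 16 (in A, exclude)
A' = {2, 6, 7, 8, 9, 12, 14}

{2, 6, 7, 8, 9, 12, 14}


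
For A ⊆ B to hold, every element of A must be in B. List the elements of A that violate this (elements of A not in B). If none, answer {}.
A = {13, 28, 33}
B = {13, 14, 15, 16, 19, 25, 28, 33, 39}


Set A = {13, 28, 33}
Set B = {13, 14, 15, 16, 19, 25, 28, 33, 39}
Check each element of A against B:
13 ∈ B, 28 ∈ B, 33 ∈ B
Elements of A not in B: {}

{}


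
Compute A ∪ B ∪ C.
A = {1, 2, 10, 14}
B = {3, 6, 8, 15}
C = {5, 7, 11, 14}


Set A = {1, 2, 10, 14}
Set B = {3, 6, 8, 15}
Set C = {5, 7, 11, 14}
First, A ∪ B = {1, 2, 3, 6, 8, 10, 14, 15}
Then, (A ∪ B) ∪ C = {1, 2, 3, 5, 6, 7, 8, 10, 11, 14, 15}

{1, 2, 3, 5, 6, 7, 8, 10, 11, 14, 15}


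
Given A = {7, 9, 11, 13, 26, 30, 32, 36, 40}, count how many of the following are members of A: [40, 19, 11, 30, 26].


Set A = {7, 9, 11, 13, 26, 30, 32, 36, 40}
Candidates: [40, 19, 11, 30, 26]
Check each candidate:
40 ∈ A, 19 ∉ A, 11 ∈ A, 30 ∈ A, 26 ∈ A
Count of candidates in A: 4

4


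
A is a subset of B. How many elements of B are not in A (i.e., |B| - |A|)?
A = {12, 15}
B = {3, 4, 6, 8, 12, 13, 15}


Set A = {12, 15}, |A| = 2
Set B = {3, 4, 6, 8, 12, 13, 15}, |B| = 7
Since A ⊆ B: B \ A = {3, 4, 6, 8, 13}
|B| - |A| = 7 - 2 = 5

5


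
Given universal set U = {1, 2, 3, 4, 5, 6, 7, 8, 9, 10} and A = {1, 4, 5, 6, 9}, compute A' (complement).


Universal set U = {1, 2, 3, 4, 5, 6, 7, 8, 9, 10}
Set A = {1, 4, 5, 6, 9}
A' = U \ A = elements in U but not in A
Checking each element of U:
1 (in A, exclude), 2 (not in A, include), 3 (not in A, include), 4 (in A, exclude), 5 (in A, exclude), 6 (in A, exclude), 7 (not in A, include), 8 (not in A, include), 9 (in A, exclude), 10 (not in A, include)
A' = {2, 3, 7, 8, 10}

{2, 3, 7, 8, 10}


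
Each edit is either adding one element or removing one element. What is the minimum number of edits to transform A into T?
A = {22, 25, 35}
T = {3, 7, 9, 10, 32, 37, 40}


Set A = {22, 25, 35}
Set T = {3, 7, 9, 10, 32, 37, 40}
Elements to remove from A (in A, not in T): {22, 25, 35} → 3 removals
Elements to add to A (in T, not in A): {3, 7, 9, 10, 32, 37, 40} → 7 additions
Total edits = 3 + 7 = 10

10


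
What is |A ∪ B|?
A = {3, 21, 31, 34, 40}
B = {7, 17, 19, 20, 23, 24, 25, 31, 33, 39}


Set A = {3, 21, 31, 34, 40}, |A| = 5
Set B = {7, 17, 19, 20, 23, 24, 25, 31, 33, 39}, |B| = 10
A ∩ B = {31}, |A ∩ B| = 1
|A ∪ B| = |A| + |B| - |A ∩ B| = 5 + 10 - 1 = 14

14


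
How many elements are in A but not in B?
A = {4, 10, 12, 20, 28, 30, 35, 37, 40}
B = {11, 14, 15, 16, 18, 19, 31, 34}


Set A = {4, 10, 12, 20, 28, 30, 35, 37, 40}
Set B = {11, 14, 15, 16, 18, 19, 31, 34}
A \ B = {4, 10, 12, 20, 28, 30, 35, 37, 40}
|A \ B| = 9

9


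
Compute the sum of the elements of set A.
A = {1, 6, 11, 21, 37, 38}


Set A = {1, 6, 11, 21, 37, 38}
Sum = 1 + 6 + 11 + 21 + 37 + 38 = 114

114


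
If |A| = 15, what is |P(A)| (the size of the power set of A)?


The set has 15 elements.
The power set contains all possible subsets.
|P(A)| = 2^|A| = 2^15 = 32768

32768


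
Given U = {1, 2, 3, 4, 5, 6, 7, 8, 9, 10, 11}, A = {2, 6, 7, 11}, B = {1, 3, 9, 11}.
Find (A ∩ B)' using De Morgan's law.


U = {1, 2, 3, 4, 5, 6, 7, 8, 9, 10, 11}
A = {2, 6, 7, 11}, B = {1, 3, 9, 11}
A ∩ B = {11}
(A ∩ B)' = U \ (A ∩ B) = {1, 2, 3, 4, 5, 6, 7, 8, 9, 10}
Verification via A' ∪ B': A' = {1, 3, 4, 5, 8, 9, 10}, B' = {2, 4, 5, 6, 7, 8, 10}
A' ∪ B' = {1, 2, 3, 4, 5, 6, 7, 8, 9, 10} ✓

{1, 2, 3, 4, 5, 6, 7, 8, 9, 10}


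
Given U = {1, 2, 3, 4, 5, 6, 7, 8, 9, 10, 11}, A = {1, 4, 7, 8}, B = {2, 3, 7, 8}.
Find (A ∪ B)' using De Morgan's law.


U = {1, 2, 3, 4, 5, 6, 7, 8, 9, 10, 11}
A = {1, 4, 7, 8}, B = {2, 3, 7, 8}
A ∪ B = {1, 2, 3, 4, 7, 8}
(A ∪ B)' = U \ (A ∪ B) = {5, 6, 9, 10, 11}
Verification via A' ∩ B': A' = {2, 3, 5, 6, 9, 10, 11}, B' = {1, 4, 5, 6, 9, 10, 11}
A' ∩ B' = {5, 6, 9, 10, 11} ✓

{5, 6, 9, 10, 11}


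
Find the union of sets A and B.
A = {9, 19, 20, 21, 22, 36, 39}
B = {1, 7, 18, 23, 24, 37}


Set A = {9, 19, 20, 21, 22, 36, 39}
Set B = {1, 7, 18, 23, 24, 37}
A ∪ B includes all elements in either set.
Elements from A: {9, 19, 20, 21, 22, 36, 39}
Elements from B not already included: {1, 7, 18, 23, 24, 37}
A ∪ B = {1, 7, 9, 18, 19, 20, 21, 22, 23, 24, 36, 37, 39}

{1, 7, 9, 18, 19, 20, 21, 22, 23, 24, 36, 37, 39}


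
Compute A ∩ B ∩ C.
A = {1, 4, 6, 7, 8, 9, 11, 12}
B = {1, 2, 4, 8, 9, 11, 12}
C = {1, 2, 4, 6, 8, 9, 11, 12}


Set A = {1, 4, 6, 7, 8, 9, 11, 12}
Set B = {1, 2, 4, 8, 9, 11, 12}
Set C = {1, 2, 4, 6, 8, 9, 11, 12}
First, A ∩ B = {1, 4, 8, 9, 11, 12}
Then, (A ∩ B) ∩ C = {1, 4, 8, 9, 11, 12}

{1, 4, 8, 9, 11, 12}


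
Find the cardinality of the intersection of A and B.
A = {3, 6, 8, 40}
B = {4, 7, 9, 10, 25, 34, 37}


Set A = {3, 6, 8, 40}
Set B = {4, 7, 9, 10, 25, 34, 37}
A ∩ B = {}
|A ∩ B| = 0

0


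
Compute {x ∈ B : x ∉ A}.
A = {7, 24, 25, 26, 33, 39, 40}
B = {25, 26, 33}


Set A = {7, 24, 25, 26, 33, 39, 40}
Set B = {25, 26, 33}
Check each element of B against A:
25 ∈ A, 26 ∈ A, 33 ∈ A
Elements of B not in A: {}

{}


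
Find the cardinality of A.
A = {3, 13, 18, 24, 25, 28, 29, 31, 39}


Set A = {3, 13, 18, 24, 25, 28, 29, 31, 39}
Listing elements: 3, 13, 18, 24, 25, 28, 29, 31, 39
Counting: 9 elements
|A| = 9

9


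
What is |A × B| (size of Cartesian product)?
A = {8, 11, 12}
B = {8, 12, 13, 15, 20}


Set A = {8, 11, 12} has 3 elements.
Set B = {8, 12, 13, 15, 20} has 5 elements.
|A × B| = |A| × |B| = 3 × 5 = 15

15


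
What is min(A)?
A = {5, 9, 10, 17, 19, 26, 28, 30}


Set A = {5, 9, 10, 17, 19, 26, 28, 30}
Elements in ascending order: 5, 9, 10, 17, 19, 26, 28, 30
The smallest element is 5.

5


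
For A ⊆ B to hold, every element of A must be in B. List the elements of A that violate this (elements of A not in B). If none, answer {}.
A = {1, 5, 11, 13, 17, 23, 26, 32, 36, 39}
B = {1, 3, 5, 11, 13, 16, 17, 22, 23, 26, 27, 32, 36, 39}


Set A = {1, 5, 11, 13, 17, 23, 26, 32, 36, 39}
Set B = {1, 3, 5, 11, 13, 16, 17, 22, 23, 26, 27, 32, 36, 39}
Check each element of A against B:
1 ∈ B, 5 ∈ B, 11 ∈ B, 13 ∈ B, 17 ∈ B, 23 ∈ B, 26 ∈ B, 32 ∈ B, 36 ∈ B, 39 ∈ B
Elements of A not in B: {}

{}


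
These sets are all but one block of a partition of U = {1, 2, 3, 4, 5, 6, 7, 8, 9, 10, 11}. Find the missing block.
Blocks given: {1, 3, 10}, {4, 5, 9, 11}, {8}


U = {1, 2, 3, 4, 5, 6, 7, 8, 9, 10, 11}
Shown blocks: {1, 3, 10}, {4, 5, 9, 11}, {8}
A partition's blocks are pairwise disjoint and cover U, so the missing block = U \ (union of shown blocks).
Union of shown blocks: {1, 3, 4, 5, 8, 9, 10, 11}
Missing block = U \ (union) = {2, 6, 7}

{2, 6, 7}


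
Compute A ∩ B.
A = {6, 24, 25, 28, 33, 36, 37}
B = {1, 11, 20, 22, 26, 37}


Set A = {6, 24, 25, 28, 33, 36, 37}
Set B = {1, 11, 20, 22, 26, 37}
A ∩ B includes only elements in both sets.
Check each element of A against B:
6 ✗, 24 ✗, 25 ✗, 28 ✗, 33 ✗, 36 ✗, 37 ✓
A ∩ B = {37}

{37}


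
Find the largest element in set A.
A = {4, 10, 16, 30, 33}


Set A = {4, 10, 16, 30, 33}
Elements in ascending order: 4, 10, 16, 30, 33
The largest element is 33.

33


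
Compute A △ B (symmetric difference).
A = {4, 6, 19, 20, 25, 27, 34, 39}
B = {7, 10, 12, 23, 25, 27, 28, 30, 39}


Set A = {4, 6, 19, 20, 25, 27, 34, 39}
Set B = {7, 10, 12, 23, 25, 27, 28, 30, 39}
A △ B = (A \ B) ∪ (B \ A)
Elements in A but not B: {4, 6, 19, 20, 34}
Elements in B but not A: {7, 10, 12, 23, 28, 30}
A △ B = {4, 6, 7, 10, 12, 19, 20, 23, 28, 30, 34}

{4, 6, 7, 10, 12, 19, 20, 23, 28, 30, 34}


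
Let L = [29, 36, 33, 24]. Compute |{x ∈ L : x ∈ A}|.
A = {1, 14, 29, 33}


Set A = {1, 14, 29, 33}
Candidates: [29, 36, 33, 24]
Check each candidate:
29 ∈ A, 36 ∉ A, 33 ∈ A, 24 ∉ A
Count of candidates in A: 2

2


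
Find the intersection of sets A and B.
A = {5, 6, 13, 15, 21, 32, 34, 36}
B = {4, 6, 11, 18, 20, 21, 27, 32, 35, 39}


Set A = {5, 6, 13, 15, 21, 32, 34, 36}
Set B = {4, 6, 11, 18, 20, 21, 27, 32, 35, 39}
A ∩ B includes only elements in both sets.
Check each element of A against B:
5 ✗, 6 ✓, 13 ✗, 15 ✗, 21 ✓, 32 ✓, 34 ✗, 36 ✗
A ∩ B = {6, 21, 32}

{6, 21, 32}


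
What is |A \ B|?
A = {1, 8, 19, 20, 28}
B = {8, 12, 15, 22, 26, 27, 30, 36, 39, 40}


Set A = {1, 8, 19, 20, 28}
Set B = {8, 12, 15, 22, 26, 27, 30, 36, 39, 40}
A \ B = {1, 19, 20, 28}
|A \ B| = 4

4


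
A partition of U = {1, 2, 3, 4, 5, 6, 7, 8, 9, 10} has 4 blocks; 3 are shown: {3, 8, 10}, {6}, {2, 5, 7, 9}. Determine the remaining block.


U = {1, 2, 3, 4, 5, 6, 7, 8, 9, 10}
Shown blocks: {3, 8, 10}, {6}, {2, 5, 7, 9}
A partition's blocks are pairwise disjoint and cover U, so the missing block = U \ (union of shown blocks).
Union of shown blocks: {2, 3, 5, 6, 7, 8, 9, 10}
Missing block = U \ (union) = {1, 4}

{1, 4}


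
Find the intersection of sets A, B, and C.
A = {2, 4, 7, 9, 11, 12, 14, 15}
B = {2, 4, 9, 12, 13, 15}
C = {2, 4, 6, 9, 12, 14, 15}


Set A = {2, 4, 7, 9, 11, 12, 14, 15}
Set B = {2, 4, 9, 12, 13, 15}
Set C = {2, 4, 6, 9, 12, 14, 15}
First, A ∩ B = {2, 4, 9, 12, 15}
Then, (A ∩ B) ∩ C = {2, 4, 9, 12, 15}

{2, 4, 9, 12, 15}


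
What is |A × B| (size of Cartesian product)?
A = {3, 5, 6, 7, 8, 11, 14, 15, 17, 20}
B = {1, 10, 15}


Set A = {3, 5, 6, 7, 8, 11, 14, 15, 17, 20} has 10 elements.
Set B = {1, 10, 15} has 3 elements.
|A × B| = |A| × |B| = 10 × 3 = 30

30


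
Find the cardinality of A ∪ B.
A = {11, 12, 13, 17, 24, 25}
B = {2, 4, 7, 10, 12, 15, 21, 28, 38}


Set A = {11, 12, 13, 17, 24, 25}, |A| = 6
Set B = {2, 4, 7, 10, 12, 15, 21, 28, 38}, |B| = 9
A ∩ B = {12}, |A ∩ B| = 1
|A ∪ B| = |A| + |B| - |A ∩ B| = 6 + 9 - 1 = 14

14


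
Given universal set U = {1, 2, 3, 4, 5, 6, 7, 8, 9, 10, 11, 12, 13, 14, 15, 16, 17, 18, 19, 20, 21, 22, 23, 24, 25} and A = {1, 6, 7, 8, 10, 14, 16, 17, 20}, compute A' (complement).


Universal set U = {1, 2, 3, 4, 5, 6, 7, 8, 9, 10, 11, 12, 13, 14, 15, 16, 17, 18, 19, 20, 21, 22, 23, 24, 25}
Set A = {1, 6, 7, 8, 10, 14, 16, 17, 20}
A' = U \ A = elements in U but not in A
Checking each element of U:
1 (in A, exclude), 2 (not in A, include), 3 (not in A, include), 4 (not in A, include), 5 (not in A, include), 6 (in A, exclude), 7 (in A, exclude), 8 (in A, exclude), 9 (not in A, include), 10 (in A, exclude), 11 (not in A, include), 12 (not in A, include), 13 (not in A, include), 14 (in A, exclude), 15 (not in A, include), 16 (in A, exclude), 17 (in A, exclude), 18 (not in A, include), 19 (not in A, include), 20 (in A, exclude), 21 (not in A, include), 22 (not in A, include), 23 (not in A, include), 24 (not in A, include), 25 (not in A, include)
A' = {2, 3, 4, 5, 9, 11, 12, 13, 15, 18, 19, 21, 22, 23, 24, 25}

{2, 3, 4, 5, 9, 11, 12, 13, 15, 18, 19, 21, 22, 23, 24, 25}
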